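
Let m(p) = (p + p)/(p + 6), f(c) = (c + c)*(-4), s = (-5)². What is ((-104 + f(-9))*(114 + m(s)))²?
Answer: 13153337344/961 ≈ 1.3687e+7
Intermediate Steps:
s = 25
f(c) = -8*c (f(c) = (2*c)*(-4) = -8*c)
m(p) = 2*p/(6 + p) (m(p) = (2*p)/(6 + p) = 2*p/(6 + p))
((-104 + f(-9))*(114 + m(s)))² = ((-104 - 8*(-9))*(114 + 2*25/(6 + 25)))² = ((-104 + 72)*(114 + 2*25/31))² = (-32*(114 + 2*25*(1/31)))² = (-32*(114 + 50/31))² = (-32*3584/31)² = (-114688/31)² = 13153337344/961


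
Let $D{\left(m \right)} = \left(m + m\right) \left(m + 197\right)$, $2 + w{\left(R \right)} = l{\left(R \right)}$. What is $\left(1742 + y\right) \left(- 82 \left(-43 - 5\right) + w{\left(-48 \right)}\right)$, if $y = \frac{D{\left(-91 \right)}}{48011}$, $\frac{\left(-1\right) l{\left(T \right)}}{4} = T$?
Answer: $\frac{344999079620}{48011} \approx 7.1858 \cdot 10^{6}$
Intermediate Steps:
$l{\left(T \right)} = - 4 T$
$w{\left(R \right)} = -2 - 4 R$
$D{\left(m \right)} = 2 m \left(197 + m\right)$
$y = - \frac{19292}{48011}$ ($y = \frac{2 \left(-91\right) \left(197 - 91\right)}{48011} = 2 \left(-91\right) 106 \cdot \frac{1}{48011} = \left(-19292\right) \frac{1}{48011} = - \frac{19292}{48011} \approx -0.40182$)
$\left(1742 + y\right) \left(- 82 \left(-43 - 5\right) + w{\left(-48 \right)}\right) = \left(1742 - \frac{19292}{48011}\right) \left(- 82 \left(-43 - 5\right) - -190\right) = \frac{83615870 \left(\left(-82\right) \left(-48\right) + \left(-2 + 192\right)\right)}{48011} = \frac{83615870 \left(3936 + 190\right)}{48011} = \frac{83615870}{48011} \cdot 4126 = \frac{344999079620}{48011}$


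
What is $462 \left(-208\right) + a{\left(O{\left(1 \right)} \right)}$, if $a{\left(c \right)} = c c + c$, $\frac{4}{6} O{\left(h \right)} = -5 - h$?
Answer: $-96024$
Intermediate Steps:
$O{\left(h \right)} = - \frac{15}{2} - \frac{3 h}{2}$ ($O{\left(h \right)} = \frac{3 \left(-5 - h\right)}{2} = - \frac{15}{2} - \frac{3 h}{2}$)
$a{\left(c \right)} = c + c^{2}$ ($a{\left(c \right)} = c^{2} + c = c + c^{2}$)
$462 \left(-208\right) + a{\left(O{\left(1 \right)} \right)} = 462 \left(-208\right) + \left(- \frac{15}{2} - \frac{3}{2}\right) \left(1 - 9\right) = -96096 + \left(- \frac{15}{2} - \frac{3}{2}\right) \left(1 - 9\right) = -96096 - 9 \left(1 - 9\right) = -96096 - -72 = -96096 + 72 = -96024$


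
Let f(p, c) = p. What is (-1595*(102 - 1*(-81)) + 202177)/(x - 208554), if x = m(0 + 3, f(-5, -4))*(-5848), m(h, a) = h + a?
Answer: 44854/98429 ≈ 0.45570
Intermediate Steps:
m(h, a) = a + h
x = 11696 (x = (-5 + (0 + 3))*(-5848) = (-5 + 3)*(-5848) = -2*(-5848) = 11696)
(-1595*(102 - 1*(-81)) + 202177)/(x - 208554) = (-1595*(102 - 1*(-81)) + 202177)/(11696 - 208554) = (-1595*(102 + 81) + 202177)/(-196858) = (-1595*183 + 202177)*(-1/196858) = (-291885 + 202177)*(-1/196858) = -89708*(-1/196858) = 44854/98429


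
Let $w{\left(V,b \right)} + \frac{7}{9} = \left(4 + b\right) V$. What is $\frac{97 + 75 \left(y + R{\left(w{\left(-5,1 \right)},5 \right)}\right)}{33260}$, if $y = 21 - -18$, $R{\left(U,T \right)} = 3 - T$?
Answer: $\frac{718}{8315} \approx 0.08635$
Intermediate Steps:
$w{\left(V,b \right)} = - \frac{7}{9} + V \left(4 + b\right)$ ($w{\left(V,b \right)} = - \frac{7}{9} + \left(4 + b\right) V = - \frac{7}{9} + V \left(4 + b\right)$)
$y = 39$ ($y = 21 + 18 = 39$)
$\frac{97 + 75 \left(y + R{\left(w{\left(-5,1 \right)},5 \right)}\right)}{33260} = \frac{97 + 75 \left(39 + \left(3 - 5\right)\right)}{33260} = \left(97 + 75 \left(39 + \left(3 - 5\right)\right)\right) \frac{1}{33260} = \left(97 + 75 \left(39 - 2\right)\right) \frac{1}{33260} = \left(97 + 75 \cdot 37\right) \frac{1}{33260} = \left(97 + 2775\right) \frac{1}{33260} = 2872 \cdot \frac{1}{33260} = \frac{718}{8315}$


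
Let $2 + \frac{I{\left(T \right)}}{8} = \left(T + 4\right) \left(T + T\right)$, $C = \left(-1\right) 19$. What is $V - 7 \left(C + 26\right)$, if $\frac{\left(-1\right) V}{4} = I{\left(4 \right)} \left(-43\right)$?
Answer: $85263$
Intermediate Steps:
$C = -19$
$I{\left(T \right)} = -16 + 16 T \left(4 + T\right)$ ($I{\left(T \right)} = -16 + 8 \left(T + 4\right) \left(T + T\right) = -16 + 8 \left(4 + T\right) 2 T = -16 + 8 \cdot 2 T \left(4 + T\right) = -16 + 16 T \left(4 + T\right)$)
$V = 85312$ ($V = - 4 \left(-16 + 16 \cdot 4^{2} + 64 \cdot 4\right) \left(-43\right) = - 4 \left(-16 + 16 \cdot 16 + 256\right) \left(-43\right) = - 4 \left(-16 + 256 + 256\right) \left(-43\right) = - 4 \cdot 496 \left(-43\right) = \left(-4\right) \left(-21328\right) = 85312$)
$V - 7 \left(C + 26\right) = 85312 - 7 \left(-19 + 26\right) = 85312 - 7 \cdot 7 = 85312 - 49 = 85263$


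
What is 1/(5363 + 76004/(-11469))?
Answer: 11469/61432243 ≈ 0.00018669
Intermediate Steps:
1/(5363 + 76004/(-11469)) = 1/(5363 + 76004*(-1/11469)) = 1/(5363 - 76004/11469) = 1/(61432243/11469) = 11469/61432243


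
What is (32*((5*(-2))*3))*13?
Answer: -12480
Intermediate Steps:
(32*((5*(-2))*3))*13 = (32*(-10*3))*13 = (32*(-30))*13 = -960*13 = -12480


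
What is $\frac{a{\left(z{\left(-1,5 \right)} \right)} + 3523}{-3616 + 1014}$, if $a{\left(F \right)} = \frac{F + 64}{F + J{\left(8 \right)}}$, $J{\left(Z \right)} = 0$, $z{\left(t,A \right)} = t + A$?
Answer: $- \frac{1770}{1301} \approx -1.3605$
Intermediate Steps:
$z{\left(t,A \right)} = A + t$
$a{\left(F \right)} = \frac{64 + F}{F}$ ($a{\left(F \right)} = \frac{F + 64}{F + 0} = \frac{64 + F}{F}$)
$\frac{a{\left(z{\left(-1,5 \right)} \right)} + 3523}{-3616 + 1014} = \frac{\frac{64 + \left(5 - 1\right)}{5 - 1} + 3523}{-3616 + 1014} = \frac{\frac{64 + 4}{4} + 3523}{-2602} = \left(\frac{1}{4} \cdot 68 + 3523\right) \left(- \frac{1}{2602}\right) = \left(17 + 3523\right) \left(- \frac{1}{2602}\right) = 3540 \left(- \frac{1}{2602}\right) = - \frac{1770}{1301}$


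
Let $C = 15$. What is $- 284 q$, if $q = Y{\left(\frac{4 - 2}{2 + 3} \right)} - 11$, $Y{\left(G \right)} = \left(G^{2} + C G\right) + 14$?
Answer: $- \frac{65036}{25} \approx -2601.4$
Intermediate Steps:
$Y{\left(G \right)} = 14 + G^{2} + 15 G$ ($Y{\left(G \right)} = \left(G^{2} + 15 G\right) + 14 = 14 + G^{2} + 15 G$)
$q = \frac{229}{25}$ ($q = \left(14 + \left(\frac{4 - 2}{2 + 3}\right)^{2} + 15 \frac{4 - 2}{2 + 3}\right) - 11 = \left(14 + \left(\frac{2}{5}\right)^{2} + 15 \cdot \frac{2}{5}\right) - 11 = \left(14 + \frac{4}{25} + 6\right) - 11 = \frac{504}{25} - 11 = \frac{229}{25} \approx 9.16$)
$- 284 q = \left(-284\right) \frac{229}{25} = - \frac{65036}{25}$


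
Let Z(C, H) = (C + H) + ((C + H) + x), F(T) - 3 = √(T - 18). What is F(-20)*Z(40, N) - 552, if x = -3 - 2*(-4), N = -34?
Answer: -501 + 17*I*√38 ≈ -501.0 + 104.8*I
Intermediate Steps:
F(T) = 3 + √(-18 + T) (F(T) = 3 + √(T - 18) = 3 + √(-18 + T))
x = 5 (x = -3 + 8 = 5)
Z(C, H) = 5 + 2*C + 2*H (Z(C, H) = (C + H) + ((C + H) + 5) = (C + H) + (5 + C + H) = 5 + 2*C + 2*H)
F(-20)*Z(40, N) - 552 = (3 + √(-18 - 20))*(5 + 2*40 + 2*(-34)) - 552 = (3 + √(-38))*(5 + 80 - 68) - 552 = (3 + I*√38)*17 - 552 = (51 + 17*I*√38) - 552 = -501 + 17*I*√38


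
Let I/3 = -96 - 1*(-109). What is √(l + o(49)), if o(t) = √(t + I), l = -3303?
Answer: √(-3303 + 2*√22) ≈ 57.39*I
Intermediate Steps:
I = 39 (I = 3*(-96 - 1*(-109)) = 3*(-96 + 109) = 3*13 = 39)
o(t) = √(39 + t) (o(t) = √(t + 39) = √(39 + t))
√(l + o(49)) = √(-3303 + √(39 + 49)) = √(-3303 + √88) = √(-3303 + 2*√22)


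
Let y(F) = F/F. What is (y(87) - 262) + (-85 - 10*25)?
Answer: -596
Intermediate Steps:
y(F) = 1
(y(87) - 262) + (-85 - 10*25) = (1 - 262) + (-85 - 10*25) = -261 + (-85 - 250) = -261 - 335 = -596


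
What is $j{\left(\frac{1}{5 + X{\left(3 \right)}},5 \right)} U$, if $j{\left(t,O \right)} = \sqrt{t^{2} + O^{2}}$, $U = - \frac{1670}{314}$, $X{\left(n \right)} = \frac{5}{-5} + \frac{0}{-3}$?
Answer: $- \frac{835 \sqrt{401}}{628} \approx -26.626$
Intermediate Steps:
$X{\left(n \right)} = -1$ ($X{\left(n \right)} = 5 \left(- \frac{1}{5}\right) + 0 \left(- \frac{1}{3}\right) = -1 + 0 = -1$)
$U = - \frac{835}{157}$ ($U = \left(-1670\right) \frac{1}{314} = - \frac{835}{157} \approx -5.3185$)
$j{\left(t,O \right)} = \sqrt{O^{2} + t^{2}}$
$j{\left(\frac{1}{5 + X{\left(3 \right)}},5 \right)} U = \sqrt{5^{2} + \left(\frac{1}{5 - 1}\right)^{2}} \left(- \frac{835}{157}\right) = \sqrt{25 + \left(\frac{1}{4}\right)^{2}} \left(- \frac{835}{157}\right) = \sqrt{25 + \frac{1}{16}} \left(- \frac{835}{157}\right) = \sqrt{\frac{401}{16}} \left(- \frac{835}{157}\right) = \frac{\sqrt{401}}{4} \left(- \frac{835}{157}\right) = - \frac{835 \sqrt{401}}{628}$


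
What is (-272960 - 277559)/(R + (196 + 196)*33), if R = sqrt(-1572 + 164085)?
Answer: -2373837928/55725861 + 550519*sqrt(18057)/55725861 ≈ -41.271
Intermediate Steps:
R = 3*sqrt(18057) (R = sqrt(162513) = 3*sqrt(18057) ≈ 403.13)
(-272960 - 277559)/(R + (196 + 196)*33) = (-272960 - 277559)/(3*sqrt(18057) + (196 + 196)*33) = -550519/(3*sqrt(18057) + 392*33) = -550519/(3*sqrt(18057) + 12936) = -550519/(12936 + 3*sqrt(18057))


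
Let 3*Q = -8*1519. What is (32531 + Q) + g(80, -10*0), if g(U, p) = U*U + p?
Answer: 104641/3 ≈ 34880.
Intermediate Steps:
g(U, p) = p + U**2 (g(U, p) = U**2 + p = p + U**2)
Q = -12152/3 (Q = (-8*1519)/3 = (1/3)*(-12152) = -12152/3 ≈ -4050.7)
(32531 + Q) + g(80, -10*0) = (32531 - 12152/3) + (-10*0 + 80**2) = 85441/3 + (0 + 6400) = 85441/3 + 6400 = 104641/3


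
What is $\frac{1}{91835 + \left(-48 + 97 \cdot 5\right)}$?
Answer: $\frac{1}{92272} \approx 1.0838 \cdot 10^{-5}$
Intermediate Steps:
$\frac{1}{91835 + \left(-48 + 97 \cdot 5\right)} = \frac{1}{91835 + \left(-48 + 485\right)} = \frac{1}{91835 + 437} = \frac{1}{92272}$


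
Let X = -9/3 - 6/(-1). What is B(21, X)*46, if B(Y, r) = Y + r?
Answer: 1104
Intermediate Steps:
X = 3 (X = -9*1/3 - 6*(-1) = -3 + 6 = 3)
B(21, X)*46 = (21 + 3)*46 = 24*46 = 1104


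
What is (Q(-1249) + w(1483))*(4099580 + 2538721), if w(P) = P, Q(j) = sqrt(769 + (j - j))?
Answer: 9844600383 + 6638301*sqrt(769) ≈ 1.0029e+10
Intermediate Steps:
Q(j) = sqrt(769) (Q(j) = sqrt(769 + 0) = sqrt(769))
(Q(-1249) + w(1483))*(4099580 + 2538721) = (sqrt(769) + 1483)*(4099580 + 2538721) = (1483 + sqrt(769))*6638301 = 9844600383 + 6638301*sqrt(769)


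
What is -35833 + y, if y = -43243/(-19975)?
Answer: -715720932/19975 ≈ -35831.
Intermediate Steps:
y = 43243/19975 (y = -43243*(-1/19975) = 43243/19975 ≈ 2.1649)
-35833 + y = -35833 + 43243/19975 = -715720932/19975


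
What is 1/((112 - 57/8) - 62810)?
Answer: -8/501641 ≈ -1.5948e-5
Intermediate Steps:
1/((112 - 57/8) - 62810) = 1/(839/8 - 62810) = 1/(-501641/8) = -8/501641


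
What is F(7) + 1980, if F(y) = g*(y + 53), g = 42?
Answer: 4500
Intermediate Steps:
F(y) = 2226 + 42*y (F(y) = 42*(y + 53) = 42*(53 + y) = 2226 + 42*y)
F(7) + 1980 = (2226 + 42*7) + 1980 = (2226 + 294) + 1980 = 2520 + 1980 = 4500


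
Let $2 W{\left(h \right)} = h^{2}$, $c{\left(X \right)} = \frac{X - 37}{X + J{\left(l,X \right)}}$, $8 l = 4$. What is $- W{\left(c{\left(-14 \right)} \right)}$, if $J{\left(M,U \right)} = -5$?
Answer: $- \frac{2601}{722} \approx -3.6025$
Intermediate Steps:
$l = \frac{1}{2}$ ($l = \frac{1}{8} \cdot 4 = \frac{1}{2} \approx 0.5$)
$c{\left(X \right)} = \frac{-37 + X}{-5 + X}$ ($c{\left(X \right)} = \frac{X - 37}{X - 5} = \frac{-37 + X}{-5 + X}$)
$W{\left(h \right)} = \frac{h^{2}}{2}$
$- W{\left(c{\left(-14 \right)} \right)} = - \frac{\left(\frac{-37 - 14}{-5 - 14}\right)^{2}}{2} = - \frac{\left(\frac{1}{-19} \left(-51\right)\right)^{2}}{2} = - \frac{\left(\left(- \frac{1}{19}\right) \left(-51\right)\right)^{2}}{2} = - \frac{\left(\frac{51}{19}\right)^{2}}{2} = - \frac{2601}{2 \cdot 361} = \left(-1\right) \frac{2601}{722} = - \frac{2601}{722}$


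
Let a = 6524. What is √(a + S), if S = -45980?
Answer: 12*I*√274 ≈ 198.64*I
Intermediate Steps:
√(a + S) = √(6524 - 45980) = √(-39456) = 12*I*√274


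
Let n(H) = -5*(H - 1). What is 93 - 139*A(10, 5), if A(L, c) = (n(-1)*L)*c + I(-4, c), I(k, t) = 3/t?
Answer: -347452/5 ≈ -69490.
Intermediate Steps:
n(H) = 5 - 5*H (n(H) = -5*(-1 + H) = 5 - 5*H)
A(L, c) = 3/c + 10*L*c (A(L, c) = ((5 - 5*(-1))*L)*c + 3/c = ((5 + 5)*L)*c + 3/c = (10*L)*c + 3/c = 10*L*c + 3/c = 3/c + 10*L*c)
93 - 139*A(10, 5) = 93 - 139*(3/5 + 10*10*5) = 93 - 139*(3*(⅕) + 500) = 93 - 139*(⅗ + 500) = 93 - 139*2503/5 = 93 - 347917/5 = -347452/5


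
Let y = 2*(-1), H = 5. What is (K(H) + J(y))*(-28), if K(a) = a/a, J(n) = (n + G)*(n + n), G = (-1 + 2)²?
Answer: -140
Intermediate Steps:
G = 1 (G = 1² = 1)
y = -2
J(n) = 2*n*(1 + n) (J(n) = (n + 1)*(n + n) = (1 + n)*(2*n) = 2*n*(1 + n))
K(a) = 1
(K(H) + J(y))*(-28) = (1 + 2*(-2)*(1 - 2))*(-28) = (1 + 2*(-2)*(-1))*(-28) = (1 + 4)*(-28) = 5*(-28) = -140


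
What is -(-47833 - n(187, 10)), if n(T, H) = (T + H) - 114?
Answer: 47916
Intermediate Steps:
n(T, H) = -114 + H + T (n(T, H) = (H + T) - 114 = -114 + H + T)
-(-47833 - n(187, 10)) = -(-47833 - (-114 + 10 + 187)) = -(-47833 - 1*83) = -(-47833 - 83) = -1*(-47916) = 47916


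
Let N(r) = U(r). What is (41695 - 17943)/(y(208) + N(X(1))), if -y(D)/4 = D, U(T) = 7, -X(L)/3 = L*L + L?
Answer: -23752/825 ≈ -28.790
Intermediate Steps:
X(L) = -3*L - 3*L**2 (X(L) = -3*(L*L + L) = -3*(L**2 + L) = -3*(L + L**2) = -3*L - 3*L**2)
y(D) = -4*D
N(r) = 7
(41695 - 17943)/(y(208) + N(X(1))) = (41695 - 17943)/(-4*208 + 7) = 23752/(-832 + 7) = 23752/(-825) = 23752*(-1/825) = -23752/825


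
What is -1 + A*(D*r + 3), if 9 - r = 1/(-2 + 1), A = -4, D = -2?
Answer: 67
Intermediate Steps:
r = 10 (r = 9 - 1/(-2 + 1) = 9 - 1/(-1) = 9 - 1*(-1) = 9 + 1 = 10)
-1 + A*(D*r + 3) = -1 - 4*(-2*10 + 3) = -1 - 4*(-20 + 3) = -1 - 4*(-17) = -1 + 68 = 67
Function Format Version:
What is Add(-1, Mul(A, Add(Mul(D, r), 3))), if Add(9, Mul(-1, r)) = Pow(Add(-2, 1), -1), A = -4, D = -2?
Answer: 67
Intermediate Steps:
r = 10 (r = Add(9, Mul(-1, Pow(Add(-2, 1), -1))) = Add(9, Mul(-1, Pow(-1, -1))) = Add(9, Mul(-1, -1)) = Add(9, 1) = 10)
Add(-1, Mul(A, Add(Mul(D, r), 3))) = Add(-1, Mul(-4, Add(Mul(-2, 10), 3))) = Add(-1, Mul(-4, Add(-20, 3))) = Add(-1, Mul(-4, -17)) = Add(-1, 68) = 67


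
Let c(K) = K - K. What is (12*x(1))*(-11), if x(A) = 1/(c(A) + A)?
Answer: -132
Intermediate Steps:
c(K) = 0
x(A) = 1/A (x(A) = 1/(0 + A) = 1/A)
(12*x(1))*(-11) = (12/1)*(-11) = (12*1)*(-11) = 12*(-11) = -132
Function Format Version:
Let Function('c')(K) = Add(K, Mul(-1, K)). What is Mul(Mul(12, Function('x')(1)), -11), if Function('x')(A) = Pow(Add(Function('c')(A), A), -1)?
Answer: -132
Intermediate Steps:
Function('c')(K) = 0
Function('x')(A) = Pow(A, -1) (Function('x')(A) = Pow(Add(0, A), -1) = Pow(A, -1))
Mul(Mul(12, Function('x')(1)), -11) = Mul(Mul(12, Pow(1, -1)), -11) = Mul(Mul(12, 1), -11) = Mul(12, -11) = -132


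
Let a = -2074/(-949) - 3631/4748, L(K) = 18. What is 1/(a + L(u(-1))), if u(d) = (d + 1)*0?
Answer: 4505852/87506869 ≈ 0.051491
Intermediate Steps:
u(d) = 0 (u(d) = (1 + d)*0 = 0)
a = 6401533/4505852 (a = -2074*(-1/949) - 3631*1/4748 = 2074/949 - 3631/4748 = 6401533/4505852 ≈ 1.4207)
1/(a + L(u(-1))) = 1/(6401533/4505852 + 18) = 1/(87506869/4505852) = 4505852/87506869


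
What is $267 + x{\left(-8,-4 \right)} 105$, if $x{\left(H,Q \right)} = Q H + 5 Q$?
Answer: $1527$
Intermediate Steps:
$x{\left(H,Q \right)} = 5 Q + H Q$ ($x{\left(H,Q \right)} = H Q + 5 Q = 5 Q + H Q$)
$267 + x{\left(-8,-4 \right)} 105 = 267 + - 4 \left(5 - 8\right) 105 = 267 + \left(-4\right) \left(-3\right) 105 = 267 + 12 \cdot 105 = 267 + 1260 = 1527$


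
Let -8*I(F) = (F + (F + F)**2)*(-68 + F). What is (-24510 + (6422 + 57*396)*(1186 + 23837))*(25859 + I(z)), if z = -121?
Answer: 1020459314327856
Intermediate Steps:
I(F) = -(-68 + F)*(F + 4*F**2)/8 (I(F) = -(F + (F + F)**2)*(-68 + F)/8 = -(F + (2*F)**2)*(-68 + F)/8 = -(F + 4*F**2)*(-68 + F)/8 = -(-68 + F)*(F + 4*F**2)/8)
(-24510 + (6422 + 57*396)*(1186 + 23837))*(25859 + I(z)) = (-24510 + (6422 + 57*396)*(1186 + 23837))*(25859 + (1/8)*(-121)*(68 - 4*(-121)**2 + 271*(-121))) = (-24510 + (6422 + 22572)*25023)*(25859 + (1/8)*(-121)*(68 - 4*14641 - 32791)) = (-24510 + 28994*25023)*(25859 + (1/8)*(-121)*(68 - 58564 - 32791)) = (-24510 + 725516862)*(25859 + (1/8)*(-121)*(-91287)) = 725492352*(25859 + 11045727/8) = 725492352*(11252599/8) = 1020459314327856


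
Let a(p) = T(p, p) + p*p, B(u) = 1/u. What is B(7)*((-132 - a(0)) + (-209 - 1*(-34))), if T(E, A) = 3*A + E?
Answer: -307/7 ≈ -43.857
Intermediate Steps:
T(E, A) = E + 3*A
B(u) = 1/u
a(p) = p² + 4*p (a(p) = (p + 3*p) + p*p = 4*p + p² = p² + 4*p)
B(7)*((-132 - a(0)) + (-209 - 1*(-34))) = ((-132 - 0*(4 + 0)) + (-209 - 1*(-34)))/7 = ((-132 - 0*4) + (-209 + 34))/7 = ((-132 - 1*0) - 175)/7 = ((-132 + 0) - 175)/7 = (-132 - 175)/7 = (⅐)*(-307) = -307/7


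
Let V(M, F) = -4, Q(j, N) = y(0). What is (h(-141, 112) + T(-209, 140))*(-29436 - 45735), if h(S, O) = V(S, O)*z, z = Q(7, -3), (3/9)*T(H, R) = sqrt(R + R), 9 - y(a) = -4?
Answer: 3908892 - 451026*sqrt(70) ≈ 1.3534e+5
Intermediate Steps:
y(a) = 13 (y(a) = 9 - 1*(-4) = 9 + 4 = 13)
Q(j, N) = 13
T(H, R) = 3*sqrt(2)*sqrt(R) (T(H, R) = 3*sqrt(R + R) = 3*sqrt(2*R) = 3*(sqrt(2)*sqrt(R)) = 3*sqrt(2)*sqrt(R))
z = 13
h(S, O) = -52 (h(S, O) = -4*13 = -52)
(h(-141, 112) + T(-209, 140))*(-29436 - 45735) = (-52 + 3*sqrt(2)*sqrt(140))*(-29436 - 45735) = (-52 + 3*sqrt(2)*(2*sqrt(35)))*(-75171) = (-52 + 6*sqrt(70))*(-75171) = 3908892 - 451026*sqrt(70)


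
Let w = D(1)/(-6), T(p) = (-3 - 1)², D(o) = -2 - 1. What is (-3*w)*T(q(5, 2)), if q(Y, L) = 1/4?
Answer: -24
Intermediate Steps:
q(Y, L) = ¼
D(o) = -3
T(p) = 16 (T(p) = (-4)² = 16)
w = ½ (w = -3/(-6) = -3*(-⅙) = ½ ≈ 0.50000)
(-3*w)*T(q(5, 2)) = -3*½*16 = -3/2*16 = -24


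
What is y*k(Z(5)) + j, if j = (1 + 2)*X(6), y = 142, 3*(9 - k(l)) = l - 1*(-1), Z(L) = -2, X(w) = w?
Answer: 4030/3 ≈ 1343.3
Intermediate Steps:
k(l) = 26/3 - l/3 (k(l) = 9 - (l - 1*(-1))/3 = 9 - (l + 1)/3 = 9 - (1 + l)/3 = 9 + (-⅓ - l/3) = 26/3 - l/3)
j = 18 (j = (1 + 2)*6 = 3*6 = 18)
y*k(Z(5)) + j = 142*(26/3 - ⅓*(-2)) + 18 = 142*(26/3 + ⅔) + 18 = 142*(28/3) + 18 = 3976/3 + 18 = 4030/3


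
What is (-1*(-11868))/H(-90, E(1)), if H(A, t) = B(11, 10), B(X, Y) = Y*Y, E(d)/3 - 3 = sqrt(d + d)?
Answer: 2967/25 ≈ 118.68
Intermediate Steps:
E(d) = 9 + 3*sqrt(2)*sqrt(d) (E(d) = 9 + 3*sqrt(d + d) = 9 + 3*sqrt(2*d) = 9 + 3*(sqrt(2)*sqrt(d)) = 9 + 3*sqrt(2)*sqrt(d))
B(X, Y) = Y**2
H(A, t) = 100 (H(A, t) = 10**2 = 100)
(-1*(-11868))/H(-90, E(1)) = -1*(-11868)/100 = 11868*(1/100) = 2967/25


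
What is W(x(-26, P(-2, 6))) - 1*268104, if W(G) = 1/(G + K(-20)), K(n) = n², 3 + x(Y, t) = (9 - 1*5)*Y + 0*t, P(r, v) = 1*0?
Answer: -78554471/293 ≈ -2.6810e+5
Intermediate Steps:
P(r, v) = 0
x(Y, t) = -3 + 4*Y (x(Y, t) = -3 + ((9 - 1*5)*Y + 0*t) = -3 + ((9 - 5)*Y + 0) = -3 + (4*Y + 0) = -3 + 4*Y)
W(G) = 1/(400 + G) (W(G) = 1/(G + (-20)²) = 1/(G + 400) = 1/(400 + G))
W(x(-26, P(-2, 6))) - 1*268104 = 1/(400 + (-3 + 4*(-26))) - 1*268104 = 1/(400 + (-3 - 104)) - 268104 = 1/(400 - 107) - 268104 = 1/293 - 268104 = -78554471/293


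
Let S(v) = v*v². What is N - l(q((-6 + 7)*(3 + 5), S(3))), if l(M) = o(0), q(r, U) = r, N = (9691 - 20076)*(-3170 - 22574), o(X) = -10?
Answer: 267351450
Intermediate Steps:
N = 267351440 (N = -10385*(-25744) = 267351440)
S(v) = v³
l(M) = -10
N - l(q((-6 + 7)*(3 + 5), S(3))) = 267351440 - 1*(-10) = 267351440 + 10 = 267351450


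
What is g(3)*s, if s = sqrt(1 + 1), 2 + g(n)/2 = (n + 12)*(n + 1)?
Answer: 116*sqrt(2) ≈ 164.05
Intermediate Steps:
g(n) = -4 + 2*(1 + n)*(12 + n) (g(n) = -4 + 2*((n + 12)*(n + 1)) = -4 + 2*((12 + n)*(1 + n)) = -4 + 2*((1 + n)*(12 + n)) = -4 + 2*(1 + n)*(12 + n))
s = sqrt(2) ≈ 1.4142
g(3)*s = (20 + 2*3**2 + 26*3)*sqrt(2) = (20 + 2*9 + 78)*sqrt(2) = (20 + 18 + 78)*sqrt(2) = 116*sqrt(2)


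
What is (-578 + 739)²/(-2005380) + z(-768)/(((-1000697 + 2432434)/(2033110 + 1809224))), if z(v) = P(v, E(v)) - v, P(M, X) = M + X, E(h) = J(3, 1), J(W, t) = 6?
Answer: 46194926486743/2871176745060 ≈ 16.089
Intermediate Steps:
E(h) = 6
z(v) = 6 (z(v) = (v + 6) - v = (6 + v) - v = 6)
(-578 + 739)²/(-2005380) + z(-768)/(((-1000697 + 2432434)/(2033110 + 1809224))) = (-578 + 739)²/(-2005380) + 6/(((-1000697 + 2432434)/(2033110 + 1809224))) = 161²*(-1/2005380) + 6/((1431737/3842334)) = 25921*(-1/2005380) + 6/((1431737*(1/3842334))) = -25921/2005380 + 6/(1431737/3842334) = -25921/2005380 + 6*(3842334/1431737) = -25921/2005380 + 23054004/1431737 = 46194926486743/2871176745060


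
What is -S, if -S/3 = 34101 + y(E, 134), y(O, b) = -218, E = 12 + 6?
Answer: 101649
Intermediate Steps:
E = 18
S = -101649 (S = -3*(34101 - 218) = -3*33883 = -101649)
-S = -1*(-101649) = 101649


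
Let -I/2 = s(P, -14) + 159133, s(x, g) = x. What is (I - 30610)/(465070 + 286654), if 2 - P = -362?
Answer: -87401/187931 ≈ -0.46507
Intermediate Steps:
P = 364 (P = 2 - 1*(-362) = 2 + 362 = 364)
I = -318994 (I = -2*(364 + 159133) = -2*159497 = -318994)
(I - 30610)/(465070 + 286654) = (-318994 - 30610)/(465070 + 286654) = -349604/751724 = -349604*1/751724 = -87401/187931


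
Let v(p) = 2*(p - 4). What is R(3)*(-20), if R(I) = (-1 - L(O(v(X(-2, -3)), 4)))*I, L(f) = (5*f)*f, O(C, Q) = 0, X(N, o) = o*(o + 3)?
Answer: 60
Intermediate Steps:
X(N, o) = o*(3 + o)
v(p) = -8 + 2*p (v(p) = 2*(-4 + p) = -8 + 2*p)
L(f) = 5*f²
R(I) = -I (R(I) = (-1 - 5*0²)*I = (-1 - 5*0)*I = (-1 - 1*0)*I = (-1 + 0)*I = -I)
R(3)*(-20) = -1*3*(-20) = -3*(-20) = 60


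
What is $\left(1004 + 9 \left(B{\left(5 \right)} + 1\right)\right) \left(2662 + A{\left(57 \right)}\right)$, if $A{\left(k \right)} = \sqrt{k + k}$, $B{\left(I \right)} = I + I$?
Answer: $2936186 + 1103 \sqrt{114} \approx 2.948 \cdot 10^{6}$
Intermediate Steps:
$B{\left(I \right)} = 2 I$
$A{\left(k \right)} = \sqrt{2} \sqrt{k}$ ($A{\left(k \right)} = \sqrt{2 k} = \sqrt{2} \sqrt{k}$)
$\left(1004 + 9 \left(B{\left(5 \right)} + 1\right)\right) \left(2662 + A{\left(57 \right)}\right) = \left(1004 + 9 \left(2 \cdot 5 + 1\right)\right) \left(2662 + \sqrt{2} \sqrt{57}\right) = \left(1004 + 9 \left(10 + 1\right)\right) \left(2662 + \sqrt{114}\right) = \left(1004 + 9 \cdot 11\right) \left(2662 + \sqrt{114}\right) = \left(1004 + 99\right) \left(2662 + \sqrt{114}\right) = 1103 \left(2662 + \sqrt{114}\right) = 2936186 + 1103 \sqrt{114}$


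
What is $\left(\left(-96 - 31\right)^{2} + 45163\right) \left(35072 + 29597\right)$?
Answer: $3963692348$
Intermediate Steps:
$\left(\left(-96 - 31\right)^{2} + 45163\right) \left(35072 + 29597\right) = \left(\left(-127\right)^{2} + 45163\right) 64669 = \left(16129 + 45163\right) 64669 = 61292 \cdot 64669 = 3963692348$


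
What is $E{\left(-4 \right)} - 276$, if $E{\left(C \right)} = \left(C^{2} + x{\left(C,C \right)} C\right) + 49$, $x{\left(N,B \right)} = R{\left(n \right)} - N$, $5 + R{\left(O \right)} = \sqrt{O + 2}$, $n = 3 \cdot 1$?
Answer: $-207 - 4 \sqrt{5} \approx -215.94$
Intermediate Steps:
$n = 3$
$R{\left(O \right)} = -5 + \sqrt{2 + O}$ ($R{\left(O \right)} = -5 + \sqrt{O + 2} = -5 + \sqrt{2 + O}$)
$x{\left(N,B \right)} = -5 + \sqrt{5} - N$ ($x{\left(N,B \right)} = \left(-5 + \sqrt{2 + 3}\right) - N = \left(-5 + \sqrt{5}\right) - N = -5 + \sqrt{5} - N$)
$E{\left(C \right)} = 49 + C^{2} + C \left(-5 + \sqrt{5} - C\right)$ ($E{\left(C \right)} = \left(C^{2} + \left(-5 + \sqrt{5} - C\right) C\right) + 49 = \left(C^{2} + C \left(-5 + \sqrt{5} - C\right)\right) + 49 = 49 + C^{2} + C \left(-5 + \sqrt{5} - C\right)$)
$E{\left(-4 \right)} - 276 = \left(49 - -20 - 4 \sqrt{5}\right) - 276 = \left(49 + 20 - 4 \sqrt{5}\right) - 276 = \left(69 - 4 \sqrt{5}\right) - 276 = -207 - 4 \sqrt{5}$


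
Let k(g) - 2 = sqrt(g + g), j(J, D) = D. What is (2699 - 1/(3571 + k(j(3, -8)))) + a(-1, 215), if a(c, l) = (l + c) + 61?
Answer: 37967106457/12766345 + 4*I/12766345 ≈ 2974.0 + 3.1332e-7*I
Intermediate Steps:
a(c, l) = 61 + c + l (a(c, l) = (c + l) + 61 = 61 + c + l)
k(g) = 2 + sqrt(2)*sqrt(g) (k(g) = 2 + sqrt(g + g) = 2 + sqrt(2*g) = 2 + sqrt(2)*sqrt(g))
(2699 - 1/(3571 + k(j(3, -8)))) + a(-1, 215) = (2699 - 1/(3571 + (2 + sqrt(2)*sqrt(-8)))) + (61 - 1 + 215) = (2699 - 1/(3571 + (2 + sqrt(2)*(2*I*sqrt(2))))) + 275 = (2699 - 1/(3571 + (2 + 4*I))) + 275 = (2699 - 1/(3573 + 4*I)) + 275 = (2699 - (3573 - 4*I)/12766345) + 275 = 2974 - (3573 - 4*I)/12766345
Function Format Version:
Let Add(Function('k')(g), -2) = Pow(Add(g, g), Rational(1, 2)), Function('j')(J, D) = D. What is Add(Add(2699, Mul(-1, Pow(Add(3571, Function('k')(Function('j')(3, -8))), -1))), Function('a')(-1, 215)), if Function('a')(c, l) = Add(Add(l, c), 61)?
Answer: Add(Rational(37967106457, 12766345), Mul(Rational(4, 12766345), I)) ≈ Add(2974.0, Mul(3.1332e-7, I))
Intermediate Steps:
Function('a')(c, l) = Add(61, c, l) (Function('a')(c, l) = Add(Add(c, l), 61) = Add(61, c, l))
Function('k')(g) = Add(2, Mul(Pow(2, Rational(1, 2)), Pow(g, Rational(1, 2)))) (Function('k')(g) = Add(2, Pow(Add(g, g), Rational(1, 2))) = Add(2, Pow(Mul(2, g), Rational(1, 2))) = Add(2, Mul(Pow(2, Rational(1, 2)), Pow(g, Rational(1, 2)))))
Add(Add(2699, Mul(-1, Pow(Add(3571, Function('k')(Function('j')(3, -8))), -1))), Function('a')(-1, 215)) = Add(Add(2699, Mul(-1, Pow(Add(3571, Add(2, Mul(Pow(2, Rational(1, 2)), Pow(-8, Rational(1, 2))))), -1))), Add(61, -1, 215)) = Add(Add(2699, Mul(-1, Pow(Add(3571, Add(2, Mul(Pow(2, Rational(1, 2)), Mul(2, I, Pow(2, Rational(1, 2)))))), -1))), 275) = Add(Add(2699, Mul(-1, Pow(Add(3571, Add(2, Mul(4, I))), -1))), 275) = Add(Add(2699, Mul(-1, Pow(Add(3573, Mul(4, I)), -1))), 275) = Add(Add(2699, Mul(-1, Mul(Rational(1, 12766345), Add(3573, Mul(-4, I))))), 275) = Add(Add(2699, Mul(Rational(-1, 12766345), Add(3573, Mul(-4, I)))), 275) = Add(2974, Mul(Rational(-1, 12766345), Add(3573, Mul(-4, I))))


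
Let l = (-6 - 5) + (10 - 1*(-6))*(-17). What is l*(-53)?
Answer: 14999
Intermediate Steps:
l = -283 (l = -11 + (10 + 6)*(-17) = -11 + 16*(-17) = -11 - 272 = -283)
l*(-53) = -283*(-53) = 14999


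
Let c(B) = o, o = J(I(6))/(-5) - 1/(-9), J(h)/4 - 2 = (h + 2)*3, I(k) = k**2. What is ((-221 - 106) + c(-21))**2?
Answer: 356680996/2025 ≈ 1.7614e+5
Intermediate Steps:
J(h) = 32 + 12*h (J(h) = 8 + 4*((h + 2)*3) = 8 + 4*((2 + h)*3) = 8 + 4*(6 + 3*h) = 8 + (24 + 12*h) = 32 + 12*h)
o = -4171/45 (o = (32 + 12*6**2)/(-5) - 1/(-9) = (32 + 12*36)*(-1/5) - 1*(-1/9) = (32 + 432)*(-1/5) + 1/9 = 464*(-1/5) + 1/9 = -464/5 + 1/9 = -4171/45 ≈ -92.689)
c(B) = -4171/45
((-221 - 106) + c(-21))**2 = ((-221 - 106) - 4171/45)**2 = (-327 - 4171/45)**2 = (-18886/45)**2 = 356680996/2025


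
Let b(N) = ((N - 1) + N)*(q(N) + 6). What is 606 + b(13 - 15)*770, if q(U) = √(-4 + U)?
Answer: -22494 - 3850*I*√6 ≈ -22494.0 - 9430.5*I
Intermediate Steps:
b(N) = (-1 + 2*N)*(6 + √(-4 + N)) (b(N) = ((N - 1) + N)*(√(-4 + N) + 6) = ((-1 + N) + N)*(6 + √(-4 + N)) = (-1 + 2*N)*(6 + √(-4 + N)))
606 + b(13 - 15)*770 = 606 + (-6 - √(-4 + (13 - 15)) + 12*(13 - 15) + 2*(13 - 15)*√(-4 + (13 - 15)))*770 = 606 + (-6 - √(-4 - 2) + 12*(-2) + 2*(-2)*√(-4 - 2))*770 = 606 + (-6 - √(-6) - 24 + 2*(-2)*√(-6))*770 = 606 + (-6 - I*√6 - 24 + 2*(-2)*(I*√6))*770 = 606 + (-6 - I*√6 - 24 - 4*I*√6)*770 = 606 + (-30 - 5*I*√6)*770 = 606 + (-23100 - 3850*I*√6) = -22494 - 3850*I*√6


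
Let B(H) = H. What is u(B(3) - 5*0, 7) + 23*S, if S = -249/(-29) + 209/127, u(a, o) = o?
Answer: 892513/3683 ≈ 242.33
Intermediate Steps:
S = 37684/3683 (S = -249*(-1/29) + 209*(1/127) = 249/29 + 209/127 = 37684/3683 ≈ 10.232)
u(B(3) - 5*0, 7) + 23*S = 7 + 23*(37684/3683) = 7 + 866732/3683 = 892513/3683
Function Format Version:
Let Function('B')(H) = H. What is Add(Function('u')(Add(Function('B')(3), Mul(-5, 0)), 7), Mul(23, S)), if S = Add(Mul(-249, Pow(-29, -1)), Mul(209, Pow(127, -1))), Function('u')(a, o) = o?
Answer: Rational(892513, 3683) ≈ 242.33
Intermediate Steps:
S = Rational(37684, 3683) (S = Add(Mul(-249, Rational(-1, 29)), Mul(209, Rational(1, 127))) = Add(Rational(249, 29), Rational(209, 127)) = Rational(37684, 3683) ≈ 10.232)
Add(Function('u')(Add(Function('B')(3), Mul(-5, 0)), 7), Mul(23, S)) = Add(7, Mul(23, Rational(37684, 3683))) = Add(7, Rational(866732, 3683)) = Rational(892513, 3683)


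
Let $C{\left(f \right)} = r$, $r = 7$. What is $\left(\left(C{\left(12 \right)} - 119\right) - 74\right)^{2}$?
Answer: $34596$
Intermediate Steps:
$C{\left(f \right)} = 7$
$\left(\left(C{\left(12 \right)} - 119\right) - 74\right)^{2} = \left(\left(7 - 119\right) - 74\right)^{2} = \left(-112 - 74\right)^{2} = \left(-186\right)^{2} = 34596$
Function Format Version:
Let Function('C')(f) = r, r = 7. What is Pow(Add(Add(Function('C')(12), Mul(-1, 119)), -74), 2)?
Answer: 34596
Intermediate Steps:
Function('C')(f) = 7
Pow(Add(Add(Function('C')(12), Mul(-1, 119)), -74), 2) = Pow(Add(Add(7, Mul(-1, 119)), -74), 2) = Pow(Add(Add(7, -119), -74), 2) = Pow(Add(-112, -74), 2) = Pow(-186, 2) = 34596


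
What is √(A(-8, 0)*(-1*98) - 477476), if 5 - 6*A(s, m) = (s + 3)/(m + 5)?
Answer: I*√477574 ≈ 691.07*I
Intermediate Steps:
A(s, m) = ⅚ - (3 + s)/(6*(5 + m)) (A(s, m) = ⅚ - (s + 3)/(6*(m + 5)) = ⅚ - (3 + s)/(6*(5 + m)))
√(A(-8, 0)*(-1*98) - 477476) = √(((22 - 1*(-8) + 5*0)/(6*(5 + 0)))*(-1*98) - 477476) = √(((⅙)*(22 + 8 + 0)/5)*(-98) - 477476) = √(((⅙)*(⅕)*30)*(-98) - 477476) = √(1*(-98) - 477476) = √(-98 - 477476) = √(-477574) = I*√477574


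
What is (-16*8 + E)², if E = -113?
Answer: 58081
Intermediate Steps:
(-16*8 + E)² = (-16*8 - 113)² = (-128 - 113)² = (-241)² = 58081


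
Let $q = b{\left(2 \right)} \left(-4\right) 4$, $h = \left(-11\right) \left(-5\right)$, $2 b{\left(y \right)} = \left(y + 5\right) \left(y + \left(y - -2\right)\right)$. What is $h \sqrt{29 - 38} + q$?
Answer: $-336 + 165 i \approx -336.0 + 165.0 i$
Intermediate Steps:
$b{\left(y \right)} = \frac{\left(2 + 2 y\right) \left(5 + y\right)}{2}$ ($b{\left(y \right)} = \frac{\left(y + 5\right) \left(y + \left(y - -2\right)\right)}{2} = \frac{\left(5 + y\right) \left(y + \left(y + 2\right)\right)}{2} = \frac{\left(5 + y\right) \left(y + \left(2 + y\right)\right)}{2} = \frac{\left(5 + y\right) \left(2 + 2 y\right)}{2} = \frac{\left(2 + 2 y\right) \left(5 + y\right)}{2}$)
$h = 55$
$q = -336$ ($q = \left(5 + 2^{2} + 6 \cdot 2\right) \left(-4\right) 4 = \left(5 + 4 + 12\right) \left(-4\right) 4 = 21 \left(-4\right) 4 = \left(-84\right) 4 = -336$)
$h \sqrt{29 - 38} + q = 55 \sqrt{29 - 38} - 336 = 55 \sqrt{-9} - 336 = 55 \cdot 3 i - 336 = 165 i - 336 = -336 + 165 i$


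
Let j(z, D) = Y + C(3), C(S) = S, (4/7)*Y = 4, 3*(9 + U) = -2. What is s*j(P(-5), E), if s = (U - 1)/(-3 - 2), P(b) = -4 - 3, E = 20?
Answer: 64/3 ≈ 21.333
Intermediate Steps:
U = -29/3 (U = -9 + (⅓)*(-2) = -9 - ⅔ = -29/3 ≈ -9.6667)
Y = 7 (Y = (7/4)*4 = 7)
P(b) = -7
j(z, D) = 10 (j(z, D) = 7 + 3 = 10)
s = 32/15 (s = (-29/3 - 1)/(-3 - 2) = -32/3/(-5) = -32/3*(-⅕) = 32/15 ≈ 2.1333)
s*j(P(-5), E) = (32/15)*10 = 64/3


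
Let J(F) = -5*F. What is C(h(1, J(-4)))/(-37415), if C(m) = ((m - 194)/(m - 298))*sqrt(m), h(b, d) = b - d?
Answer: -213*I*sqrt(19)/11860555 ≈ -7.828e-5*I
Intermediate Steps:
C(m) = sqrt(m)*(-194 + m)/(-298 + m) (C(m) = ((-194 + m)/(-298 + m))*sqrt(m) = sqrt(m)*(-194 + m)/(-298 + m))
C(h(1, J(-4)))/(-37415) = (sqrt(1 - (-5)*(-4))*(-194 + (1 - (-5)*(-4)))/(-298 + (1 - (-5)*(-4))))/(-37415) = (sqrt(1 - 1*20)*(-194 + (1 - 1*20))/(-298 + (1 - 1*20)))*(-1/37415) = (sqrt(1 - 20)*(-194 + (1 - 20))/(-298 + (1 - 20)))*(-1/37415) = (sqrt(-19)*(-194 - 19)/(-298 - 19))*(-1/37415) = ((I*sqrt(19))*(-213)/(-317))*(-1/37415) = ((I*sqrt(19))*(-1/317)*(-213))*(-1/37415) = (213*I*sqrt(19)/317)*(-1/37415) = -213*I*sqrt(19)/11860555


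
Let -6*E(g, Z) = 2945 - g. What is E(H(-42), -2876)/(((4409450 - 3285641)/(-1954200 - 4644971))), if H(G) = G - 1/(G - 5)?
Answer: 154407403058/52819023 ≈ 2923.3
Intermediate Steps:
H(G) = G - 1/(-5 + G)
E(g, Z) = -2945/6 + g/6 (E(g, Z) = -(2945 - g)/6 = -2945/6 + g/6)
E(H(-42), -2876)/(((4409450 - 3285641)/(-1954200 - 4644971))) = (-2945/6 + ((-1 + (-42)² - 5*(-42))/(-5 - 42))/6)/(((4409450 - 3285641)/(-1954200 - 4644971))) = (-2945/6 + ((-1 + 1764 + 210)/(-47))/6)/((1123809/(-6599171))) = (-2945/6 + (-1/47*1973)/6)/((1123809*(-1/6599171))) = (-2945/6 + (⅙)*(-1973/47))/(-1123809/6599171) = (-2945/6 - 1973/282)*(-6599171/1123809) = -23398/47*(-6599171/1123809) = 154407403058/52819023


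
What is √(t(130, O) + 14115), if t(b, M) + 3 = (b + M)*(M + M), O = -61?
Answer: √5694 ≈ 75.459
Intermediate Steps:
t(b, M) = -3 + 2*M*(M + b) (t(b, M) = -3 + (b + M)*(M + M) = -3 + (M + b)*(2*M) = -3 + 2*M*(M + b))
√(t(130, O) + 14115) = √((-3 + 2*(-61)² + 2*(-61)*130) + 14115) = √((-3 + 2*3721 - 15860) + 14115) = √((-3 + 7442 - 15860) + 14115) = √(-8421 + 14115) = √5694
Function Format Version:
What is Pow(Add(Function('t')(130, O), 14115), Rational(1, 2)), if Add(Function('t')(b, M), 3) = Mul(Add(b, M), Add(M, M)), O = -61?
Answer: Pow(5694, Rational(1, 2)) ≈ 75.459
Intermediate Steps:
Function('t')(b, M) = Add(-3, Mul(2, M, Add(M, b))) (Function('t')(b, M) = Add(-3, Mul(Add(b, M), Add(M, M))) = Add(-3, Mul(Add(M, b), Mul(2, M))) = Add(-3, Mul(2, M, Add(M, b))))
Pow(Add(Function('t')(130, O), 14115), Rational(1, 2)) = Pow(Add(Add(-3, Mul(2, Pow(-61, 2)), Mul(2, -61, 130)), 14115), Rational(1, 2)) = Pow(Add(Add(-3, Mul(2, 3721), -15860), 14115), Rational(1, 2)) = Pow(Add(Add(-3, 7442, -15860), 14115), Rational(1, 2)) = Pow(Add(-8421, 14115), Rational(1, 2)) = Pow(5694, Rational(1, 2))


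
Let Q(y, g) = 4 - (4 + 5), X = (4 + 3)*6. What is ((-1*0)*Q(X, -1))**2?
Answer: 0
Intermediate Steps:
X = 42 (X = 7*6 = 42)
Q(y, g) = -5 (Q(y, g) = 4 - 1*9 = 4 - 9 = -5)
((-1*0)*Q(X, -1))**2 = (-1*0*(-5))**2 = (0*(-5))**2 = 0**2 = 0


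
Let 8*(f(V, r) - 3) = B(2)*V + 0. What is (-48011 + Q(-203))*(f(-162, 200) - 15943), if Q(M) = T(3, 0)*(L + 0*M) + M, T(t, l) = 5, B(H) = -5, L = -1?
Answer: 3054914745/4 ≈ 7.6373e+8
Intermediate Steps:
f(V, r) = 3 - 5*V/8 (f(V, r) = 3 + (-5*V + 0)/8 = 3 + (-5*V)/8 = 3 - 5*V/8)
Q(M) = -5 + M (Q(M) = 5*(-1 + 0*M) + M = 5*(-1 + 0) + M = 5*(-1) + M = -5 + M)
(-48011 + Q(-203))*(f(-162, 200) - 15943) = (-48011 + (-5 - 203))*((3 - 5/8*(-162)) - 15943) = (-48011 - 208)*((3 + 405/4) - 15943) = -48219*(417/4 - 15943) = -48219*(-63355/4) = 3054914745/4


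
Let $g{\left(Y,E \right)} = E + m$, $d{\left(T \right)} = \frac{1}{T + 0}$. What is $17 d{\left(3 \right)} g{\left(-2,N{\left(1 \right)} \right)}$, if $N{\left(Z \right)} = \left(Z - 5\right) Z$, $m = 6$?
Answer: $\frac{34}{3} \approx 11.333$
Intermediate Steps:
$N{\left(Z \right)} = Z \left(-5 + Z\right)$ ($N{\left(Z \right)} = \left(-5 + Z\right) Z = Z \left(-5 + Z\right)$)
$d{\left(T \right)} = \frac{1}{T}$
$g{\left(Y,E \right)} = 6 + E$ ($g{\left(Y,E \right)} = E + 6 = 6 + E$)
$17 d{\left(3 \right)} g{\left(-2,N{\left(1 \right)} \right)} = \frac{17}{3} \left(6 + 1 \left(-5 + 1\right)\right) = 17 \cdot \frac{1}{3} \left(6 + 1 \left(-4\right)\right) = \frac{17 \left(6 - 4\right)}{3} = \frac{17}{3} \cdot 2 = \frac{34}{3}$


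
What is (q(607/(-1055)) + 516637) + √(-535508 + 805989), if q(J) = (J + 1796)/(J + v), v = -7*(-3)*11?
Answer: 125595315599/243098 + √270481 ≈ 5.1717e+5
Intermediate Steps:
v = 231 (v = 21*11 = 231)
q(J) = (1796 + J)/(231 + J) (q(J) = (J + 1796)/(J + 231) = (1796 + J)/(231 + J))
(q(607/(-1055)) + 516637) + √(-535508 + 805989) = ((1796 + 607/(-1055))/(231 + 607/(-1055)) + 516637) + √(-535508 + 805989) = ((1796 + 607*(-1/1055))/(231 + 607*(-1/1055)) + 516637) + √270481 = ((1796 - 607/1055)/(231 - 607/1055) + 516637) + √270481 = ((1894173/1055)/(243098/1055) + 516637) + √270481 = ((1055/243098)*(1894173/1055) + 516637) + √270481 = (1894173/243098 + 516637) + √270481 = 125595315599/243098 + √270481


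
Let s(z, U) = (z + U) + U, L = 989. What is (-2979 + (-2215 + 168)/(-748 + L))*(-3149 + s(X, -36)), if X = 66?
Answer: 2271555830/241 ≈ 9.4255e+6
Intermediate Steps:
s(z, U) = z + 2*U (s(z, U) = (U + z) + U = z + 2*U)
(-2979 + (-2215 + 168)/(-748 + L))*(-3149 + s(X, -36)) = (-2979 + (-2215 + 168)/(-748 + 989))*(-3149 + (66 + 2*(-36))) = (-2979 - 2047/241)*(-3149 + (66 - 72)) = (-2979 - 2047*1/241)*(-3149 - 6) = (-2979 - 2047/241)*(-3155) = -719986/241*(-3155) = 2271555830/241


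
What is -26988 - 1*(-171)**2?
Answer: -56229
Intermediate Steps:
-26988 - 1*(-171)**2 = -26988 - 1*29241 = -26988 - 29241 = -56229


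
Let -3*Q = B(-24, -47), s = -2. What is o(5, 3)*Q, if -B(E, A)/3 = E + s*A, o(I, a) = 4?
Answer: 280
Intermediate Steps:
B(E, A) = -3*E + 6*A (B(E, A) = -3*(E - 2*A) = -3*E + 6*A)
Q = 70 (Q = -(-3*(-24) + 6*(-47))/3 = -(72 - 282)/3 = -1/3*(-210) = 70)
o(5, 3)*Q = 4*70 = 280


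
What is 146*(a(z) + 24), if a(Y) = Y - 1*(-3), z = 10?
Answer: 5402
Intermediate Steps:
a(Y) = 3 + Y (a(Y) = Y + 3 = 3 + Y)
146*(a(z) + 24) = 146*((3 + 10) + 24) = 146*(13 + 24) = 146*37 = 5402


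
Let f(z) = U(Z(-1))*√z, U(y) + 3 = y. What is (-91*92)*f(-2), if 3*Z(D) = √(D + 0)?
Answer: √2*(8372/3 + 25116*I) ≈ 3946.6 + 35519.0*I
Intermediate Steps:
Z(D) = √D/3 (Z(D) = √(D + 0)/3 = √D/3)
U(y) = -3 + y
f(z) = √z*(-3 + I/3) (f(z) = (-3 + √(-1)/3)*√z = (-3 + I/3)*√z = √z*(-3 + I/3))
(-91*92)*f(-2) = (-91*92)*(√(-2)*(-9 + I)/3) = -8372*I*√2*(-9 + I)/3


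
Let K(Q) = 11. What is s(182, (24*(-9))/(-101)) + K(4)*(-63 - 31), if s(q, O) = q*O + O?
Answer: -64906/101 ≈ -642.63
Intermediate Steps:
s(q, O) = O + O*q (s(q, O) = O*q + O = O + O*q)
s(182, (24*(-9))/(-101)) + K(4)*(-63 - 31) = ((24*(-9))/(-101))*(1 + 182) + 11*(-63 - 31) = -216*(-1/101)*183 + 11*(-94) = (216/101)*183 - 1034 = 39528/101 - 1034 = -64906/101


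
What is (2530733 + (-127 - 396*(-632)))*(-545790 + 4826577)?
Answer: 11904346390986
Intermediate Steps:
(2530733 + (-127 - 396*(-632)))*(-545790 + 4826577) = (2530733 + (-127 + 250272))*4280787 = (2530733 + 250145)*4280787 = 2780878*4280787 = 11904346390986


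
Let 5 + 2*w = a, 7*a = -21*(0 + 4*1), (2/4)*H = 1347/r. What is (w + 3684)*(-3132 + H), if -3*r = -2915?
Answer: -33526800999/2915 ≈ -1.1501e+7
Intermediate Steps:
r = 2915/3 (r = -⅓*(-2915) = 2915/3 ≈ 971.67)
H = 8082/2915 (H = 2*(1347/(2915/3)) = 2*(1347*(3/2915)) = 2*(4041/2915) = 8082/2915 ≈ 2.7726)
a = -12 (a = (-21*(0 + 4*1))/7 = (-21*(0 + 4))/7 = (-21*4)/7 = (⅐)*(-84) = -12)
w = -17/2 (w = -5/2 + (½)*(-12) = -5/2 - 6 = -17/2 ≈ -8.5000)
(w + 3684)*(-3132 + H) = (-17/2 + 3684)*(-3132 + 8082/2915) = (7351/2)*(-9121698/2915) = -33526800999/2915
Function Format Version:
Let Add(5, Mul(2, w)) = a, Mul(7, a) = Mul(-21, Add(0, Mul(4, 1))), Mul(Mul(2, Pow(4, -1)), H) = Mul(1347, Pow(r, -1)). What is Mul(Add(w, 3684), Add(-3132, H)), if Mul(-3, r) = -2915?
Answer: Rational(-33526800999, 2915) ≈ -1.1501e+7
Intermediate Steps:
r = Rational(2915, 3) (r = Mul(Rational(-1, 3), -2915) = Rational(2915, 3) ≈ 971.67)
H = Rational(8082, 2915) (H = Mul(2, Mul(1347, Pow(Rational(2915, 3), -1))) = Mul(2, Mul(1347, Rational(3, 2915))) = Mul(2, Rational(4041, 2915)) = Rational(8082, 2915) ≈ 2.7726)
a = -12 (a = Mul(Rational(1, 7), Mul(-21, Add(0, Mul(4, 1)))) = Mul(Rational(1, 7), Mul(-21, Add(0, 4))) = Mul(Rational(1, 7), Mul(-21, 4)) = Mul(Rational(1, 7), -84) = -12)
w = Rational(-17, 2) (w = Add(Rational(-5, 2), Mul(Rational(1, 2), -12)) = Add(Rational(-5, 2), -6) = Rational(-17, 2) ≈ -8.5000)
Mul(Add(w, 3684), Add(-3132, H)) = Mul(Add(Rational(-17, 2), 3684), Add(-3132, Rational(8082, 2915))) = Mul(Rational(7351, 2), Rational(-9121698, 2915)) = Rational(-33526800999, 2915)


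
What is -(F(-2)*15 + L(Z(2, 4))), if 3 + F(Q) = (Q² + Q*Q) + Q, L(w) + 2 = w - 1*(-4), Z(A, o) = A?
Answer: -49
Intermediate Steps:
L(w) = 2 + w (L(w) = -2 + (w - 1*(-4)) = -2 + (w + 4) = -2 + (4 + w) = 2 + w)
F(Q) = -3 + Q + 2*Q² (F(Q) = -3 + ((Q² + Q*Q) + Q) = -3 + ((Q² + Q²) + Q) = -3 + (2*Q² + Q) = -3 + (Q + 2*Q²) = -3 + Q + 2*Q²)
-(F(-2)*15 + L(Z(2, 4))) = -((-3 - 2 + 2*(-2)²)*15 + (2 + 2)) = -((-3 - 2 + 2*4)*15 + 4) = -((-3 - 2 + 8)*15 + 4) = -(3*15 + 4) = -(45 + 4) = -1*49 = -49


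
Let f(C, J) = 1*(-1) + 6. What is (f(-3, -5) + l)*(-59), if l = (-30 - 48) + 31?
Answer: 2478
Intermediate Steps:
f(C, J) = 5 (f(C, J) = -1 + 6 = 5)
l = -47 (l = -78 + 31 = -47)
(f(-3, -5) + l)*(-59) = (5 - 47)*(-59) = -42*(-59) = 2478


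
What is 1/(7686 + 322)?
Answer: 1/8008 ≈ 0.00012488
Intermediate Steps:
1/(7686 + 322) = 1/8008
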